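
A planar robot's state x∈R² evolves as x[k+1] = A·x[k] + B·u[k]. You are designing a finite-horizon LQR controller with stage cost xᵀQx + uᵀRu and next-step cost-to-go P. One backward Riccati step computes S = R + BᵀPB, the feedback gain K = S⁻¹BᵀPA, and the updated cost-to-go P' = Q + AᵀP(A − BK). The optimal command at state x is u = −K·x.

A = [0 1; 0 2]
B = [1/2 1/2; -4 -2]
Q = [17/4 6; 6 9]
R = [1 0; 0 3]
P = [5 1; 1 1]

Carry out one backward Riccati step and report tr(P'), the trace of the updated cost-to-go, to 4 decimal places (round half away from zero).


20.7500

BᵀP = [-1.5000 -3.5000; 0.5000 -1.5000]
S = R + BᵀPB = [1 0; 0 3] + [13.2500 6.2500; 6.2500 3.2500] = [14.2500 6.2500; 6.2500 6.2500]
BᵀPA = [0.0000 -8.5000; 0.0000 -2.5000]
K = S⁻¹·BᵀPA = [0.0000 -0.7500; 0.0000 0.3500]
A−BK = [0.0000 1.2000; 0.0000 -0.3000]
AᵀP(A−BK) = [0.0000 0.0000; 0.0000 7.5000]
P' = Q + AᵀP(A−BK) = [4.2500 6.0000; 6.0000 16.5000]
tr(P') = 20.7500


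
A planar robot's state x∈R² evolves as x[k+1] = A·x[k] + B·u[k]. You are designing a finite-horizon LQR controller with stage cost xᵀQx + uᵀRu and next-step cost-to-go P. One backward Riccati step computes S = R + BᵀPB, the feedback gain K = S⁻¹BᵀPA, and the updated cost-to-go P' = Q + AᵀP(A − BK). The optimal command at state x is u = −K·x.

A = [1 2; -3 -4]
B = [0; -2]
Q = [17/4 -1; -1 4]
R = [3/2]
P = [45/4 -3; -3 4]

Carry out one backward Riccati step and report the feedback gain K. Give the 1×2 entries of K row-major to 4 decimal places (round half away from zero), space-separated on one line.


BᵀP = [6.0000 -8.0000]
S = R + BᵀPB = [3/2] + [16.0000] = [17.5000]
BᵀPA = [30.0000 44.0000]
K = S⁻¹·BᵀPA = [1.7143 2.5143]
A−BK = [1.0000 2.0000; 0.4286 1.0286]
AᵀP(A−BK) = [13.8214 25.0714; 25.0714 46.3714]
P' = Q + AᵀP(A−BK) = [18.0714 24.0714; 24.0714 50.3714]
tr(P') = 68.4429

1.7143 2.5143


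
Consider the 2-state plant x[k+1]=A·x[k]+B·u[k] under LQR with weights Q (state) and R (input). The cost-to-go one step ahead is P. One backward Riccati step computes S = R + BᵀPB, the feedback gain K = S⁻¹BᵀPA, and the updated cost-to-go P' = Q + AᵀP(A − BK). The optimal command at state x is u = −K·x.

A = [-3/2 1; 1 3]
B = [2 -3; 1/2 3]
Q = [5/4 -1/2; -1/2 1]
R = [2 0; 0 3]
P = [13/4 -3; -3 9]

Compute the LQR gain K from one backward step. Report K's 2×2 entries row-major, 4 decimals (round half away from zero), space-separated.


-0.1697 1.2149 0.3636 0.6753

BᵀP = [5.0000 -1.5000; -18.7500 36.0000]
S = R + BᵀPB = [2 0; 0 3] + [9.2500 -19.5000; -19.5000 164.2500] = [11.2500 -19.5000; -19.5000 167.2500]
BᵀPA = [-9.0000 0.5000; 64.1250 89.2500]
K = S⁻¹·BᵀPA = [-0.1697 1.2149; 0.3636 0.6753]
A−BK = [-0.0697 0.5960; -0.0060 0.3667]
AᵀP(A−BK) = [0.4679 0.2568; 0.2568 5.3734]
P' = Q + AᵀP(A−BK) = [1.7179 -0.2432; -0.2432 6.3734]
tr(P') = 8.0913


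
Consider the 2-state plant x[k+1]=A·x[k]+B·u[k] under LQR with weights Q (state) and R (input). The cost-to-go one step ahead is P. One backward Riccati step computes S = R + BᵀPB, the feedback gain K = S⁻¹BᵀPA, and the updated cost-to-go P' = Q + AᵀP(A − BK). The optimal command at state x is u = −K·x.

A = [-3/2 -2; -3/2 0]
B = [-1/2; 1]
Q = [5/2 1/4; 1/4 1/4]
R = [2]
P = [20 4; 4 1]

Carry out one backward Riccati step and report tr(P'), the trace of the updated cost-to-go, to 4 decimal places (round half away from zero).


BᵀP = [-6.0000 -1.0000]
S = R + BᵀPB = [2] + [2.0000] = [4.0000]
BᵀPA = [10.5000 12.0000]
K = S⁻¹·BᵀPA = [2.6250 3.0000]
A−BK = [-0.1875 -0.5000; -4.1250 -3.0000]
AᵀP(A−BK) = [37.6875 40.5000; 40.5000 44.0000]
P' = Q + AᵀP(A−BK) = [40.1875 40.7500; 40.7500 44.2500]
tr(P') = 84.4375

84.4375


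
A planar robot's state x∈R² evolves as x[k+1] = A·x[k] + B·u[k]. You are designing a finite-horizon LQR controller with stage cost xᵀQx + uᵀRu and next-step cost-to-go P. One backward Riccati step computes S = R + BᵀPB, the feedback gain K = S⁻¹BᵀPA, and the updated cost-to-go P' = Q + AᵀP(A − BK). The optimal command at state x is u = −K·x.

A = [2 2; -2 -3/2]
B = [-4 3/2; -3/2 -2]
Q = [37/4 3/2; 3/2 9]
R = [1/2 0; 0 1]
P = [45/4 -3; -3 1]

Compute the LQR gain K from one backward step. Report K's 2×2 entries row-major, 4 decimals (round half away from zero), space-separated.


-0.3074 -0.3370 0.6958 0.5785

BᵀP = [-40.5000 10.5000; 22.8750 -6.5000]
S = R + BᵀPB = [1/2 0; 0 1] + [146.2500 -81.7500; -81.7500 47.3125] = [146.7500 -81.7500; -81.7500 48.3125]
BᵀPA = [-102.0000 -96.7500; 58.7500 55.5000]
K = S⁻¹·BᵀPA = [-0.3074 -0.3370; 0.6958 0.5785]
A−BK = [-0.2735 -0.2159; -1.0695 -0.8487]
AᵀP(A−BK) = [0.7617 0.6372; 0.6372 0.5367]
P' = Q + AᵀP(A−BK) = [10.0117 2.1372; 2.1372 9.5367]
tr(P') = 19.5484


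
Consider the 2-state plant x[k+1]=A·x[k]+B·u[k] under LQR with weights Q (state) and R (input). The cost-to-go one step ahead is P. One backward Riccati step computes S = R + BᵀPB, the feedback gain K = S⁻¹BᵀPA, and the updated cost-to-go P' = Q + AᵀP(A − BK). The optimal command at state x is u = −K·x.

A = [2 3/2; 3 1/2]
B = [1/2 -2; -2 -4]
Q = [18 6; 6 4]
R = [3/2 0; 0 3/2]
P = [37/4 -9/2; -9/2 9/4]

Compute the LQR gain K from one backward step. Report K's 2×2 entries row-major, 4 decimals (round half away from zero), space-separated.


0.3167 0.7797 -0.3683 -0.2220

BᵀP = [13.6250 -6.7500; -0.5000 0.0000]
S = R + BᵀPB = [3/2 0; 0 3/2] + [20.3125 -0.2500; -0.2500 1.0000] = [21.8125 -0.2500; -0.2500 2.5000]
BᵀPA = [7.0000 17.0625; -1.0000 -0.7500]
K = S⁻¹·BᵀPA = [0.3167 0.7797; -0.3683 -0.2220]
A−BK = [1.1050 0.6661; 2.1601 1.1713]
AᵀP(A−BK) = [0.6648 0.6951; 0.6951 1.1550]
P' = Q + AᵀP(A−BK) = [18.6648 6.6951; 6.6951 5.1550]
tr(P') = 23.8198


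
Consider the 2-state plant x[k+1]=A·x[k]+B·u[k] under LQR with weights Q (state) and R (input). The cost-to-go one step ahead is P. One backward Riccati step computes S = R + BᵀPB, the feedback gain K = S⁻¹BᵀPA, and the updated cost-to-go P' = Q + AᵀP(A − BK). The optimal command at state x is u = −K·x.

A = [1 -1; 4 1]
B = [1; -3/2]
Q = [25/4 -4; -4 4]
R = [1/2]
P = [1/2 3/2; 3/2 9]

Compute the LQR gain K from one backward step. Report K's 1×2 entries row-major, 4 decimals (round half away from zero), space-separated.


-2.9701 -0.6119

BᵀP = [-1.7500 -12.0000]
S = R + BᵀPB = [1/2] + [16.2500] = [16.7500]
BᵀPA = [-49.7500 -10.2500]
K = S⁻¹·BᵀPA = [-2.9701 -0.6119]
A−BK = [3.9701 -0.3881; -0.4552 0.0821]
AᵀP(A−BK) = [8.7351 0.5560; 0.5560 0.2276]
P' = Q + AᵀP(A−BK) = [14.9851 -3.4440; -3.4440 4.2276]
tr(P') = 19.2127


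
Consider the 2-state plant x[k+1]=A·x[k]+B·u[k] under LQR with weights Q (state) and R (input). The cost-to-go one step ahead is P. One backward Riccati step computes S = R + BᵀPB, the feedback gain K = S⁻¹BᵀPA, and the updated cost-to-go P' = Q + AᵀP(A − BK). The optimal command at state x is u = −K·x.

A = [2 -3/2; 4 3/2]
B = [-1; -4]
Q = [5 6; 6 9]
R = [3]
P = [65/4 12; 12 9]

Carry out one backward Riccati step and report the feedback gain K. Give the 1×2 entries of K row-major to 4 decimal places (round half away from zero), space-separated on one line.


BᵀP = [-64.2500 -48.0000]
S = R + BᵀPB = [3] + [256.2500] = [259.2500]
BᵀPA = [-320.5000 24.3750]
K = S⁻¹·BᵀPA = [-1.2363 0.0940]
A−BK = [0.7637 -1.4060; -0.9450 1.8761]
AᵀP(A−BK) = [4.7792 -0.6162; -0.6162 0.5207]
P' = Q + AᵀP(A−BK) = [9.7792 5.3838; 5.3838 9.5207]
tr(P') = 19.2999

-1.2363 0.0940


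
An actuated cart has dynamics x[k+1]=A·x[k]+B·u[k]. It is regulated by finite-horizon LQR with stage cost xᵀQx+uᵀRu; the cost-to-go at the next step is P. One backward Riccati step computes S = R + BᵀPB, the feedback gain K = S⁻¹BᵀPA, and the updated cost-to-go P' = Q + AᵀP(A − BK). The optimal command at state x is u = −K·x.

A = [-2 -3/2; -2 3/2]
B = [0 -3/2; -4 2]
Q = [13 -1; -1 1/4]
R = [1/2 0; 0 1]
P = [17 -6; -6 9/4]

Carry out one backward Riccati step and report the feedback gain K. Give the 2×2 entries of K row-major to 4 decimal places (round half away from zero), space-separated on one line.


BᵀP = [24.0000 -9.0000; -37.5000 13.5000]
S = R + BᵀPB = [1/2 0; 0 1] + [36.0000 -54.0000; -54.0000 83.2500] = [36.5000 -54.0000; -54.0000 84.2500]
BᵀPA = [-30.0000 -49.5000; 48.0000 76.5000]
K = S⁻¹·BᵀPA = [0.4053 -0.2474; 0.8295 0.7494]
A−BK = [-0.7557 -0.3759; -2.0377 -0.9886]
AᵀP(A−BK) = [1.3425 0.8549; 0.8549 0.7339]
P' = Q + AᵀP(A−BK) = [14.3425 -0.1451; -0.1451 0.9839]
tr(P') = 15.3264

0.4053 -0.2474 0.8295 0.7494


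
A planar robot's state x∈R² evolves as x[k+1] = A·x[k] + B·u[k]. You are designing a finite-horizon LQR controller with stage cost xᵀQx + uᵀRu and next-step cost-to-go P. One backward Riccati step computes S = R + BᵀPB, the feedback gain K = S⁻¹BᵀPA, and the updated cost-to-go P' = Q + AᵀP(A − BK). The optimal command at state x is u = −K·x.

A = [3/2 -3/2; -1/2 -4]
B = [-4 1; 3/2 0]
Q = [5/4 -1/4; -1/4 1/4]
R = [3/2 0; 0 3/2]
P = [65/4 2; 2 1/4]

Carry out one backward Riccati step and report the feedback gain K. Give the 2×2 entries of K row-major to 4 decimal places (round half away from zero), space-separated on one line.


BᵀP = [-62.0000 -7.6250; 16.2500 2.0000]
S = R + BᵀPB = [3/2 0; 0 3/2] + [236.5625 -62.0000; -62.0000 16.2500] = [238.0625 -62.0000; -62.0000 17.7500]
BᵀPA = [-89.1875 123.5000; 23.3750 -32.3750]
K = S⁻¹·BᵀPA = [-0.3507 0.4845; 0.0919 -0.1317]
A−BK = [0.0053 0.5696; 0.0260 -4.7267]
AᵀP(A−BK) = [0.1983 -0.2752; -0.2752 0.4664]
P' = Q + AᵀP(A−BK) = [1.4483 -0.5252; -0.5252 0.7164]
tr(P') = 2.1648

-0.3507 0.4845 0.0919 -0.1317


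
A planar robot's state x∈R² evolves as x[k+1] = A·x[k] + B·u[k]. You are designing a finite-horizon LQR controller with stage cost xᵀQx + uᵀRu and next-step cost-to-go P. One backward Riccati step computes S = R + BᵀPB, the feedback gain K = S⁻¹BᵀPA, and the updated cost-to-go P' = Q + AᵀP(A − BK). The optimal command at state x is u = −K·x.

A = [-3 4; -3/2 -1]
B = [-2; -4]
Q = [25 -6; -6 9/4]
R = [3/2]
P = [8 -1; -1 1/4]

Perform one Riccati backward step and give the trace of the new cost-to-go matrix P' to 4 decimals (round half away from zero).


BᵀP = [-12.0000 1.0000]
S = R + BᵀPB = [3/2] + [20.0000] = [21.5000]
BᵀPA = [34.5000 -49.0000]
K = S⁻¹·BᵀPA = [1.6047 -2.2791]
A−BK = [0.2093 -0.5581; 4.9186 -10.1163]
AᵀP(A−BK) = [8.2020 -13.9971; -13.9971 24.5756]
P' = Q + AᵀP(A−BK) = [33.2020 -19.9971; -19.9971 26.8256]
tr(P') = 60.0276

60.0276


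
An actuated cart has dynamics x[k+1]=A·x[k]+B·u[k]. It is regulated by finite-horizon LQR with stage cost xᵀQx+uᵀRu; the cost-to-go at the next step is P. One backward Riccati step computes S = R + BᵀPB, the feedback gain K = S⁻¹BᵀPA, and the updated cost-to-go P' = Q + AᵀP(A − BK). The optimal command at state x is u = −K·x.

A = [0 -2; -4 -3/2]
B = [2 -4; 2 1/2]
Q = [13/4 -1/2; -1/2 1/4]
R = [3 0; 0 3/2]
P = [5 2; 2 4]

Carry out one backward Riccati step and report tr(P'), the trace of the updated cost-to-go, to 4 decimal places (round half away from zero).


BᵀP = [14.0000 12.0000; -19.0000 -6.0000]
S = R + BᵀPB = [3 0; 0 3/2] + [52.0000 -50.0000; -50.0000 73.0000] = [55.0000 -50.0000; -50.0000 74.5000]
BᵀPA = [-48.0000 -46.0000; 24.0000 47.0000]
K = S⁻¹·BᵀPA = [-1.4873 -0.6742; -0.6761 0.1784]
A−BK = [0.2704 0.0620; -0.6873 -0.2408]
AᵀP(A−BK) = [8.8338 3.3577; 3.3577 1.6028]
P' = Q + AᵀP(A−BK) = [12.0838 2.8577; 2.8577 1.8528]
tr(P') = 13.9366

13.9366


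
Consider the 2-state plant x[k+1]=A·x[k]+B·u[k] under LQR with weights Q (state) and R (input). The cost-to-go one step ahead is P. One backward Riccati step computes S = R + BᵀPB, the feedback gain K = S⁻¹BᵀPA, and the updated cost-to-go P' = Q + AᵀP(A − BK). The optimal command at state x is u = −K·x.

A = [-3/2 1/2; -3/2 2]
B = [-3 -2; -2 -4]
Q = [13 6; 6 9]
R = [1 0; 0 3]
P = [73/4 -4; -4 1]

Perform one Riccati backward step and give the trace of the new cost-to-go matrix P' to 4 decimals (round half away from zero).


BᵀP = [-46.7500 10.0000; -20.5000 4.0000]
S = R + BᵀPB = [1 0; 0 3] + [120.2500 53.5000; 53.5000 25.0000] = [121.2500 53.5000; 53.5000 28.0000]
BᵀPA = [55.1250 -3.3750; 24.7500 -2.2500]
K = S⁻¹·BᵀPA = [0.4118 0.0486; 0.0971 -0.1732]
A−BK = [-0.0704 0.2994; -0.2879 1.4045]
AᵀP(A−BK) = [0.2091 -0.0792; -0.0792 0.3368]
P' = Q + AᵀP(A−BK) = [13.2091 5.9208; 5.9208 9.3368]
tr(P') = 22.5459

22.5459


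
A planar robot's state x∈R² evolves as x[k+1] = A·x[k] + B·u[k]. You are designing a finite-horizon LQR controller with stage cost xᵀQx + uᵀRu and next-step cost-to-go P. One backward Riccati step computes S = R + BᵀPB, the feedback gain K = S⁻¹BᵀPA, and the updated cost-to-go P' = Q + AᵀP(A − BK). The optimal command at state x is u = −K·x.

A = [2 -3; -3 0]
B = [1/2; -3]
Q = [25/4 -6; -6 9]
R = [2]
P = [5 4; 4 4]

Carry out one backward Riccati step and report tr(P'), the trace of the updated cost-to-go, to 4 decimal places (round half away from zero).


BᵀP = [-9.5000 -10.0000]
S = R + BᵀPB = [2] + [25.2500] = [27.2500]
BᵀPA = [11.0000 28.5000]
K = S⁻¹·BᵀPA = [0.4037 1.0459]
A−BK = [1.7982 -3.5229; -1.7890 3.1376]
AᵀP(A−BK) = [3.5596 -5.5046; -5.5046 15.1927]
P' = Q + AᵀP(A−BK) = [9.8096 -11.5046; -11.5046 24.1927]
tr(P') = 34.0023

34.0023


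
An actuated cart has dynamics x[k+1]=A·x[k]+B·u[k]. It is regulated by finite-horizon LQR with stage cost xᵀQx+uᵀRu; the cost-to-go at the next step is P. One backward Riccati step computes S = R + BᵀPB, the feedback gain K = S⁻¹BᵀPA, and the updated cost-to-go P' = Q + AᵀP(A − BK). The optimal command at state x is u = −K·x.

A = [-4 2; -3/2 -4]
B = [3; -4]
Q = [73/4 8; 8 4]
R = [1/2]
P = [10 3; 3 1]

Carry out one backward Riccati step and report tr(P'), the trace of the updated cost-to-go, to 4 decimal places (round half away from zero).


BᵀP = [18.0000 5.0000]
S = R + BᵀPB = [1/2] + [34.0000] = [34.5000]
BᵀPA = [-79.5000 16.0000]
K = S⁻¹·BᵀPA = [-2.3043 0.4638]
A−BK = [2.9130 0.6087; -10.7174 -2.1449]
AᵀP(A−BK) = [15.0543 1.8696; 1.8696 0.5797]
P' = Q + AᵀP(A−BK) = [33.3043 9.8696; 9.8696 4.5797]
tr(P') = 37.8841

37.8841


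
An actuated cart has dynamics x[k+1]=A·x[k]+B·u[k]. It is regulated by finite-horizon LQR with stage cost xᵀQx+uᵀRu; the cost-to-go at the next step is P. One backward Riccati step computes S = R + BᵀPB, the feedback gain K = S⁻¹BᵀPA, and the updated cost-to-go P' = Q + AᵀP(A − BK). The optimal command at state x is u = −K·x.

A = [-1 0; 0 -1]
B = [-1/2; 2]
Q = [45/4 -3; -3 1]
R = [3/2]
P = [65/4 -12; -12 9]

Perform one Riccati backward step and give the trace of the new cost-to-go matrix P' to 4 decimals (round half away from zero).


BᵀP = [-32.1250 24.0000]
S = R + BᵀPB = [3/2] + [64.0625] = [65.5625]
BᵀPA = [32.1250 -24.0000]
K = S⁻¹·BᵀPA = [0.4900 -0.3661]
A−BK = [-0.7550 -0.1830; -0.9800 -0.2679]
AᵀP(A−BK) = [0.5091 -0.2402; -0.2402 0.2145]
P' = Q + AᵀP(A−BK) = [11.7591 -3.2402; -3.2402 1.2145]
tr(P') = 12.9735

12.9735


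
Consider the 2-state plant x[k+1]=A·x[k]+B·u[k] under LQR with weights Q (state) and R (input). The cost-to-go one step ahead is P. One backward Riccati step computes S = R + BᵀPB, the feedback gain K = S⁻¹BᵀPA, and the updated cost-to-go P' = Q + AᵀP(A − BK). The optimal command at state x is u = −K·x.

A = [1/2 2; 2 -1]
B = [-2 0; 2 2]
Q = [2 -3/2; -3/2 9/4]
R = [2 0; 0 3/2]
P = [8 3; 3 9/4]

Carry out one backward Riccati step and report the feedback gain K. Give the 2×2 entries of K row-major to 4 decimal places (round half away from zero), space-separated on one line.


-0.2520 -0.9016 1.0709 0.4567

BᵀP = [-10.0000 -1.5000; 6.0000 4.5000]
S = R + BᵀPB = [2 0; 0 3/2] + [17.0000 -3.0000; -3.0000 9.0000] = [19.0000 -3.0000; -3.0000 10.5000]
BᵀPA = [-8.0000 -18.5000; 12.0000 7.5000]
K = S⁻¹·BᵀPA = [-0.2520 -0.9016; 1.0709 0.4567]
A−BK = [-0.0039 0.1969; 0.3622 -0.1102]
AᵀP(A−BK) = [2.1339 1.3071; 1.3071 2.1457]
P' = Q + AᵀP(A−BK) = [4.1339 -0.1929; -0.1929 4.3957]
tr(P') = 8.5295


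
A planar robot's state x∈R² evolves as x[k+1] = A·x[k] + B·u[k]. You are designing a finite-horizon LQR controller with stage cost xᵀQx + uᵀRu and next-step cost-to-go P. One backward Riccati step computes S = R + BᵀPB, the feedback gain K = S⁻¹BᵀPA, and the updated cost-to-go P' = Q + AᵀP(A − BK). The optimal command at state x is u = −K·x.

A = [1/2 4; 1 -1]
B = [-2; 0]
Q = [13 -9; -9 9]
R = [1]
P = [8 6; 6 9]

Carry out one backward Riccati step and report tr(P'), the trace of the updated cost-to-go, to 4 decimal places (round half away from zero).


BᵀP = [-16.0000 -12.0000]
S = R + BᵀPB = [1] + [32.0000] = [33.0000]
BᵀPA = [-20.0000 -52.0000]
K = S⁻¹·BᵀPA = [-0.6061 -1.5758]
A−BK = [-0.7121 0.8485; 1.0000 -1.0000]
AᵀP(A−BK) = [4.8788 -3.5152; -3.5152 7.0606]
P' = Q + AᵀP(A−BK) = [17.8788 -12.5152; -12.5152 16.0606]
tr(P') = 33.9394

33.9394


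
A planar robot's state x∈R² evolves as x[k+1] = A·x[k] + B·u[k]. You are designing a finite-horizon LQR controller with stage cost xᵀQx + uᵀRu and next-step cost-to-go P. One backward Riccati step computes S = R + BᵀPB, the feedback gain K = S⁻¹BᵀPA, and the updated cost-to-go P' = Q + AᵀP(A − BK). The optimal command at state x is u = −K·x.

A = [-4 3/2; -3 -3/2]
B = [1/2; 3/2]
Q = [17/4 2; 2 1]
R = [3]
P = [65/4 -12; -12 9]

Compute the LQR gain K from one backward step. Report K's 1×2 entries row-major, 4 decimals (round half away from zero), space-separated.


BᵀP = [-9.8750 7.5000]
S = R + BᵀPB = [3] + [6.3125] = [9.3125]
BᵀPA = [17.0000 -26.0625]
K = S⁻¹·BᵀPA = [1.8255 -2.7987]
A−BK = [-4.9128 2.8993; -5.7383 2.6980]
AᵀP(A−BK) = [21.9664 -27.4228; -27.4228 37.8725]
P' = Q + AᵀP(A−BK) = [26.2164 -25.4228; -25.4228 38.8725]
tr(P') = 65.0889

1.8255 -2.7987


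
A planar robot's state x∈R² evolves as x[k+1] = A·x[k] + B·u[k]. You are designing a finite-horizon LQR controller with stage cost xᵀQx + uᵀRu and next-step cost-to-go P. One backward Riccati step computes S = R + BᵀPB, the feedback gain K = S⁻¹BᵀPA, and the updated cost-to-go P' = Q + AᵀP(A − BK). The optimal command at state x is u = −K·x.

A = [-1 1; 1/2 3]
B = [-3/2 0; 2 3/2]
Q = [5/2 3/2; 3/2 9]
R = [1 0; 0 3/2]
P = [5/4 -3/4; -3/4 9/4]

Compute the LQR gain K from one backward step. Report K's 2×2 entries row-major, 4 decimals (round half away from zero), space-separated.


BᵀP = [-3.3750 5.6250; -1.1250 3.3750]
S = R + BᵀPB = [1 0; 0 3/2] + [16.3125 8.4375; 8.4375 5.0625] = [17.3125 8.4375; 8.4375 6.5625]
BᵀPA = [6.1875 13.5000; 2.8125 9.0000]
K = S⁻¹·BᵀPA = [0.3978 0.2983; -0.0829 0.9878]
A−BK = [-0.4033 1.4475; -0.1713 0.9215]
AᵀP(A−BK) = [0.3343 -0.6243; -0.6243 4.0818]
P' = Q + AᵀP(A−BK) = [2.8343 0.8757; 0.8757 13.0818]
tr(P') = 15.9160

0.3978 0.2983 -0.0829 0.9878


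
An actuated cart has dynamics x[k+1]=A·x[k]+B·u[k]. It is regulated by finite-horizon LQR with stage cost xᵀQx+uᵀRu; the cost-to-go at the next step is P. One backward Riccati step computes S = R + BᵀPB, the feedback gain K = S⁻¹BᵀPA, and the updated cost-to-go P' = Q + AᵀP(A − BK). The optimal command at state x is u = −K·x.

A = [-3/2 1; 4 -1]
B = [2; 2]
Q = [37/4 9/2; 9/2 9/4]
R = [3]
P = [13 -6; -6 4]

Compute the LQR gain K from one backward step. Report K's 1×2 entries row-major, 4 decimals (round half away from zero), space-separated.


BᵀP = [14.0000 -4.0000]
S = R + BᵀPB = [3] + [20.0000] = [23.0000]
BᵀPA = [-37.0000 18.0000]
K = S⁻¹·BᵀPA = [-1.6087 0.7826]
A−BK = [1.7174 -0.5652; 7.2174 -2.5652]
AᵀP(A−BK) = [105.7283 -39.5435; -39.5435 14.9130]
P' = Q + AᵀP(A−BK) = [114.9783 -35.0435; -35.0435 17.1630]
tr(P') = 132.1413

-1.6087 0.7826


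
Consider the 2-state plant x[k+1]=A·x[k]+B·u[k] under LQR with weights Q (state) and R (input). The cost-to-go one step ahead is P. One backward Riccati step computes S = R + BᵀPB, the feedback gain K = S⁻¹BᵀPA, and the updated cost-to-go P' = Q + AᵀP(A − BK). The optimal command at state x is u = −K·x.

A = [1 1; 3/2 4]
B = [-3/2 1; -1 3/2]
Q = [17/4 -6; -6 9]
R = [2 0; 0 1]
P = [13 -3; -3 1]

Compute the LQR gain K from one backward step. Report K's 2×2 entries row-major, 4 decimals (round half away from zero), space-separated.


-0.2679 0.2381 0.4464 0.7143

BᵀP = [-16.5000 3.5000; 8.5000 -1.5000]
S = R + BᵀPB = [2 0; 0 1] + [21.2500 -11.2500; -11.2500 6.2500] = [23.2500 -11.2500; -11.2500 7.2500]
BᵀPA = [-11.2500 -2.5000; 6.2500 2.5000]
K = S⁻¹·BᵀPA = [-0.2679 0.2381; 0.4464 0.7143]
A−BK = [0.1518 0.6429; 0.5625 3.1667]
AᵀP(A−BK) = [0.4464 0.7143; 0.7143 3.8095]
P' = Q + AᵀP(A−BK) = [4.6964 -5.2857; -5.2857 12.8095]
tr(P') = 17.5060


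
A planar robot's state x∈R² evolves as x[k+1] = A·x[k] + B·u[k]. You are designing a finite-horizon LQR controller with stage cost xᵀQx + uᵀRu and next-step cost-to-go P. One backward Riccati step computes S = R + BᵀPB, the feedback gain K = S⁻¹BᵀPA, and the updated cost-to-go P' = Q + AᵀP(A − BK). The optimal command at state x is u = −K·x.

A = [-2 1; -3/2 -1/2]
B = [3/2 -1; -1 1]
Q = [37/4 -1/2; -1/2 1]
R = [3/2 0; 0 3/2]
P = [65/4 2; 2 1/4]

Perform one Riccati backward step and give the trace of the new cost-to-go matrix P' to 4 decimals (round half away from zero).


BᵀP = [22.3750 2.7500; -14.2500 -1.7500]
S = R + BᵀPB = [3/2 0; 0 3/2] + [30.8125 -19.6250; -19.6250 12.5000] = [32.3125 -19.6250; -19.6250 14.0000]
BᵀPA = [-48.8750 21.0000; 31.1250 -13.3750]
K = S⁻¹·BᵀPA = [-1.0920 0.4687; 0.6924 -0.2983]
A−BK = [0.3305 -0.0014; -3.2845 0.2670]
AᵀP(A−BK) = [2.6379 -1.1187; -1.1187 0.4794]
P' = Q + AᵀP(A−BK) = [11.8879 -1.6187; -1.6187 1.4794]
tr(P') = 13.3673

13.3673


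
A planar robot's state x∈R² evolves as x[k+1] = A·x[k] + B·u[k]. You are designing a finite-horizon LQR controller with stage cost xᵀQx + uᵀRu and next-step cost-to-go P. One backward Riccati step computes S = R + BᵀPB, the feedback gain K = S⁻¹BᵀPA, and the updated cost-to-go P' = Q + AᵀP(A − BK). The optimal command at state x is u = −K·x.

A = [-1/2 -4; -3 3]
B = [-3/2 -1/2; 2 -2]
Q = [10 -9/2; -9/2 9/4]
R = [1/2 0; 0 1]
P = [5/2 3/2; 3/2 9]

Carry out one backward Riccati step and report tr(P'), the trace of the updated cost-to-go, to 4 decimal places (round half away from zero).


BᵀP = [-0.7500 15.7500; -4.2500 -18.7500]
S = R + BᵀPB = [1/2 0; 0 1] + [32.6250 -31.1250; -31.1250 39.6250] = [33.1250 -31.1250; -31.1250 40.6250]
BᵀPA = [-46.8750 50.2500; 58.3750 -39.2500]
K = S⁻¹·BᵀPA = [-0.2318 2.1748; 1.2593 0.7000]
A−BK = [-0.2180 -0.3878; -0.0177 0.0506]
AᵀP(A−BK) = [1.7461 0.8266; 0.8266 3.1951]
P' = Q + AᵀP(A−BK) = [11.7461 -3.6734; -3.6734 5.4451]
tr(P') = 17.1911

17.1911


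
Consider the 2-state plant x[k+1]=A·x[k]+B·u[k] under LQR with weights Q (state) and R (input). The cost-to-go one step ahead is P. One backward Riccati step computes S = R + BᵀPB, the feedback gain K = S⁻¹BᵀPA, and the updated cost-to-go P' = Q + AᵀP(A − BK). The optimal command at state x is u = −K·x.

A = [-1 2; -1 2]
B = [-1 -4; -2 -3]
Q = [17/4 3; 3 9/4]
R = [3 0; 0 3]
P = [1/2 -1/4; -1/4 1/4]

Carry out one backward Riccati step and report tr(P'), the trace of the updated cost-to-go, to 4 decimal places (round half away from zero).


7.0290

BᵀP = [0.0000 -0.2500; -1.2500 0.2500]
S = R + BᵀPB = [3 0; 0 3] + [0.5000 0.7500; 0.7500 4.2500] = [3.5000 0.7500; 0.7500 7.2500]
BᵀPA = [0.2500 -0.5000; 1.0000 -2.0000]
K = S⁻¹·BᵀPA = [0.0428 -0.0856; 0.1335 -0.2670]
A−BK = [-0.4232 0.8463; -0.5139 1.0277]
AᵀP(A−BK) = [0.1058 -0.2116; -0.2116 0.4232]
P' = Q + AᵀP(A−BK) = [4.3558 2.7884; 2.7884 2.6732]
tr(P') = 7.0290


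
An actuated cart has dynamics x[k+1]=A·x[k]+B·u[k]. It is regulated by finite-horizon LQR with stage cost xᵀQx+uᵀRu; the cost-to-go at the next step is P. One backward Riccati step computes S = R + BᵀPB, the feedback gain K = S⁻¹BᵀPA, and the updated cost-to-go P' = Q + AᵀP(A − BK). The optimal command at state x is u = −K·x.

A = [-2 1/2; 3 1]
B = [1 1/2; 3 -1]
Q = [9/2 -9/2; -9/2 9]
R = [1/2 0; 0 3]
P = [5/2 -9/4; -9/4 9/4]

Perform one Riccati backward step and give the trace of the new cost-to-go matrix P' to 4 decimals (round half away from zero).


19.8483

BᵀP = [-4.2500 4.5000; 3.5000 -3.3750]
S = R + BᵀPB = [1/2 0; 0 3] + [9.2500 -6.6250; -6.6250 5.1250] = [9.7500 -6.6250; -6.6250 8.1250]
BᵀPA = [22.0000 2.3750; -17.1250 -1.6250]
K = S⁻¹·BᵀPA = [1.8483 0.2415; -0.6006 -0.0031]
A−BK = [-3.5480 0.2601; -3.1455 0.2724]
AᵀP(A−BK) = [6.3019 0.0093; 0.0093 0.0464]
P' = Q + AᵀP(A−BK) = [10.8019 -4.4907; -4.4907 9.0464]
tr(P') = 19.8483


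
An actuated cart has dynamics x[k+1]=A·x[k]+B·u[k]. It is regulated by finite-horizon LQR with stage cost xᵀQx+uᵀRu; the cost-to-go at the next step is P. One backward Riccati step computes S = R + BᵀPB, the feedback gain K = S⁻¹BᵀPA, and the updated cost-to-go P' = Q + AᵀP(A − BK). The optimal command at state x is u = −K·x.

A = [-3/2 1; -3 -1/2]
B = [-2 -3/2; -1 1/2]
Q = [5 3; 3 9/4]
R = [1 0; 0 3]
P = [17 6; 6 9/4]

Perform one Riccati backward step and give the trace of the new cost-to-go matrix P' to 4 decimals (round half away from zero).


BᵀP = [-40.0000 -14.2500; -22.5000 -7.8750]
S = R + BᵀPB = [1 0; 0 3] + [94.2500 52.8750; 52.8750 29.8125] = [95.2500 52.8750; 52.8750 32.8125]
BᵀPA = [102.7500 -32.8750; 57.3750 -18.5625]
K = S⁻¹·BᵀPA = [1.0247 -0.2949; 0.0973 -0.0904]
A−BK = [0.6954 0.2745; -2.0239 -0.7497]
AᵀP(A−BK) = [1.6267 -0.1310; -0.1310 0.1876]
P' = Q + AᵀP(A−BK) = [6.6267 2.8690; 2.8690 2.4376]
tr(P') = 9.0643

9.0643


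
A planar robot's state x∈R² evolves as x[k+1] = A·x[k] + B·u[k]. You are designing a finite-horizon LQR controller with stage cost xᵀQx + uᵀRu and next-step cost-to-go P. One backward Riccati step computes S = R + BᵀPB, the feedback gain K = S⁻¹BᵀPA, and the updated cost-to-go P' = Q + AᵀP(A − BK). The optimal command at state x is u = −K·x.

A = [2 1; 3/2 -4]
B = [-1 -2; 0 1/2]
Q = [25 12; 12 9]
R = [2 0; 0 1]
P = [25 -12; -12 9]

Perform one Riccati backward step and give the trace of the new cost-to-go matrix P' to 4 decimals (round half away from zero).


80.0692

BᵀP = [-25.0000 12.0000; -56.0000 28.5000]
S = R + BᵀPB = [2 0; 0 1] + [25.0000 56.0000; 56.0000 126.2500] = [27.0000 56.0000; 56.0000 127.2500]
BᵀPA = [-32.0000 -73.0000; -69.2500 -170.0000]
K = S⁻¹·BᵀPA = [-0.6472 0.7698; -0.2594 -1.6747]
A−BK = [0.8340 -1.5796; 1.6297 -3.1626]
AᵀP(A−BK) = [9.5771 -17.3411; -17.3411 36.4921]
P' = Q + AᵀP(A−BK) = [34.5771 -5.3411; -5.3411 45.4921]
tr(P') = 80.0692


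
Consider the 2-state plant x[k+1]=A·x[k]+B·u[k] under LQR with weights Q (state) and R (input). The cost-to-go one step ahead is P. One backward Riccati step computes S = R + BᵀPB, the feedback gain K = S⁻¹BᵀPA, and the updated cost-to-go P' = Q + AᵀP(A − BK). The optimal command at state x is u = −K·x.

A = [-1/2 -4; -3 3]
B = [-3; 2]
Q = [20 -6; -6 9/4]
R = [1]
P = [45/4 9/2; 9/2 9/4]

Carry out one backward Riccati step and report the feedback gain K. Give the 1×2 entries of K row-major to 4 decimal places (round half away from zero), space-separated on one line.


0.6878 1.2576

BᵀP = [-24.7500 -9.0000]
S = R + BᵀPB = [1] + [56.2500] = [57.2500]
BᵀPA = [39.3750 72.0000]
K = S⁻¹·BᵀPA = [0.6878 1.2576]
A−BK = [1.5633 -0.2271; -4.3755 0.4847]
AᵀP(A−BK) = [9.4814 -0.0197; -0.0197 1.6998]
P' = Q + AᵀP(A−BK) = [29.4814 -6.0197; -6.0197 3.9498]
tr(P') = 33.4312


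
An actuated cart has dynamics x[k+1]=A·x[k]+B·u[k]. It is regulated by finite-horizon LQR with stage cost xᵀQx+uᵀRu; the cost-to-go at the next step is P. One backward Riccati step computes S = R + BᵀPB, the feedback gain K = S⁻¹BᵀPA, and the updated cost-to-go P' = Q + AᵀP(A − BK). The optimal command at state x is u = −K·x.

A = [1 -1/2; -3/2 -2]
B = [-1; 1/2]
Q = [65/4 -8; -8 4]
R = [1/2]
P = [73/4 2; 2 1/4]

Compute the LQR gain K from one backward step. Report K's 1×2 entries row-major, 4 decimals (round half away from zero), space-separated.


BᵀP = [-17.2500 -1.8750]
S = R + BᵀPB = [1/2] + [16.3125] = [16.8125]
BᵀPA = [-14.4375 12.3750]
K = S⁻¹·BᵀPA = [-0.8587 0.7361]
A−BK = [0.1413 0.2361; -1.0706 -2.3680]
AᵀP(A−BK) = [0.4145 -0.2481; -0.2481 0.4538]
P' = Q + AᵀP(A−BK) = [16.6645 -8.2481; -8.2481 4.4538]
tr(P') = 21.1183

-0.8587 0.7361


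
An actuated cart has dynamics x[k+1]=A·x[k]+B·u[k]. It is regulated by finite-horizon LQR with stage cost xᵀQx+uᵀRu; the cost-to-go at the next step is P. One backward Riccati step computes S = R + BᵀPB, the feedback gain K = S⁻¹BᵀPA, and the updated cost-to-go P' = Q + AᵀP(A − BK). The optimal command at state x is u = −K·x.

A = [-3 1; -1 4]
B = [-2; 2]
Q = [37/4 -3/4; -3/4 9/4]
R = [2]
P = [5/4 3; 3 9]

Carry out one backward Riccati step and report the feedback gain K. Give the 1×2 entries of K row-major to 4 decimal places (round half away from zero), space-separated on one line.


-1.1842 2.7105

BᵀP = [3.5000 12.0000]
S = R + BᵀPB = [2] + [17.0000] = [19.0000]
BᵀPA = [-22.5000 51.5000]
K = S⁻¹·BᵀPA = [-1.1842 2.7105]
A−BK = [-5.3684 6.4211; 1.3684 -1.4211]
AᵀP(A−BK) = [11.6053 -17.7632; -17.7632 29.6579]
P' = Q + AᵀP(A−BK) = [20.8553 -18.5132; -18.5132 31.9079]
tr(P') = 52.7632


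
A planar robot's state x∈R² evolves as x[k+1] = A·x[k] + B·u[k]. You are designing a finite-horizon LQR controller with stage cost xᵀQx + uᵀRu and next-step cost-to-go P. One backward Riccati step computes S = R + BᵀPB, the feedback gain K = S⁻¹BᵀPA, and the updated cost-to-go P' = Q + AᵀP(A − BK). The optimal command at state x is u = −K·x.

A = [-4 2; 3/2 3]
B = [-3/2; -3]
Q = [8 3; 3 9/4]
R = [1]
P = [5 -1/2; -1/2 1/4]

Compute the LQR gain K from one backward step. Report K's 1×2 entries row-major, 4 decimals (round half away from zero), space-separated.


2.4000 -1.2000

BᵀP = [-6.0000 0.0000]
S = R + BᵀPB = [1] + [9.0000] = [10.0000]
BᵀPA = [24.0000 -12.0000]
K = S⁻¹·BᵀPA = [2.4000 -1.2000]
A−BK = [-0.4000 0.2000; 8.7000 -0.6000]
AᵀP(A−BK) = [28.9625 -5.5750; -5.5750 1.8500]
P' = Q + AᵀP(A−BK) = [36.9625 -2.5750; -2.5750 4.1000]
tr(P') = 41.0625


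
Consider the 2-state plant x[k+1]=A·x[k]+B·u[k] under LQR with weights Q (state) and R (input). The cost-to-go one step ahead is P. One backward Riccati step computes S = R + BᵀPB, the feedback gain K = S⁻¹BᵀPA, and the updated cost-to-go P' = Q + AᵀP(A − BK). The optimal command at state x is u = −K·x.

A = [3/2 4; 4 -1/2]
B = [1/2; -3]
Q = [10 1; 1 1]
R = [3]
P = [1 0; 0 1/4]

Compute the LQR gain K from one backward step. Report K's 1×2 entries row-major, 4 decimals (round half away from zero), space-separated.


BᵀP = [0.5000 -0.7500]
S = R + BᵀPB = [3] + [2.5000] = [5.5000]
BᵀPA = [-2.2500 2.3750]
K = S⁻¹·BᵀPA = [-0.4091 0.4318]
A−BK = [1.7045 3.7841; 2.7727 0.7955]
AᵀP(A−BK) = [5.3295 6.4716; 6.4716 15.0369]
P' = Q + AᵀP(A−BK) = [15.3295 7.4716; 7.4716 16.0369]
tr(P') = 31.3665

-0.4091 0.4318


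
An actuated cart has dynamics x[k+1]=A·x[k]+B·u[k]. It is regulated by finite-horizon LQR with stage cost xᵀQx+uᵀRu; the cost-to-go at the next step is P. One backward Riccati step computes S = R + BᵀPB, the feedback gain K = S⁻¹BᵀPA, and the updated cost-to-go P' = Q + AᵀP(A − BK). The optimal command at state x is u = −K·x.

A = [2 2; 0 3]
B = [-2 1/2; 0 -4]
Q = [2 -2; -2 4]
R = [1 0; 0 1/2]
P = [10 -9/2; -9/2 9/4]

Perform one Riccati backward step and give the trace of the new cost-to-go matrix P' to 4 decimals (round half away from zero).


BᵀP = [-20.0000 9.0000; 23.0000 -11.2500]
S = R + BᵀPB = [1 0; 0 1/2] + [40.0000 -46.0000; -46.0000 56.5000] = [41.0000 -46.0000; -46.0000 57.0000]
BᵀPA = [-40.0000 -13.0000; 46.0000 12.2500]
K = S⁻¹·BᵀPA = [-0.7421 -0.8032; 0.2081 -0.4333]
A−BK = [0.4118 0.6103; 0.8326 1.2670]
AᵀP(A−BK) = [0.7421 0.8032; 0.8032 1.1162]
P' = Q + AᵀP(A−BK) = [2.7421 -1.1968; -1.1968 5.1162]
tr(P') = 7.8583

7.8583


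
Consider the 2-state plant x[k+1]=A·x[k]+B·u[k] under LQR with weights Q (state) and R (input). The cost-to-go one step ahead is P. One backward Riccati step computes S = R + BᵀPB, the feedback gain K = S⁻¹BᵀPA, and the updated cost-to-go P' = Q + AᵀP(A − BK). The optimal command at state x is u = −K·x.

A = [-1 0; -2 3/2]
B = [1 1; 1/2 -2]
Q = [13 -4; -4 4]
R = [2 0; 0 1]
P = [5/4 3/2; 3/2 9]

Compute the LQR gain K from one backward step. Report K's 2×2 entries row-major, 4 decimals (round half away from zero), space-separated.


-0.8270 0.3400 0.8211 -0.6620

BᵀP = [2.0000 6.0000; -1.7500 -16.5000]
S = R + BᵀPB = [2 0; 0 1] + [5.0000 -10.0000; -10.0000 31.2500] = [7.0000 -10.0000; -10.0000 32.2500]
BᵀPA = [-14.0000 9.0000; 34.7500 -24.7500]
K = S⁻¹·BᵀPA = [-0.8270 0.3400; 0.8211 -0.6620]
A−BK = [-0.9940 0.3221; 0.0557 0.0060]
AᵀP(A−BK) = [3.1392 -1.4851; -1.4851 0.8052]
P' = Q + AᵀP(A−BK) = [16.1392 -5.4851; -5.4851 4.8052]
tr(P') = 20.9443


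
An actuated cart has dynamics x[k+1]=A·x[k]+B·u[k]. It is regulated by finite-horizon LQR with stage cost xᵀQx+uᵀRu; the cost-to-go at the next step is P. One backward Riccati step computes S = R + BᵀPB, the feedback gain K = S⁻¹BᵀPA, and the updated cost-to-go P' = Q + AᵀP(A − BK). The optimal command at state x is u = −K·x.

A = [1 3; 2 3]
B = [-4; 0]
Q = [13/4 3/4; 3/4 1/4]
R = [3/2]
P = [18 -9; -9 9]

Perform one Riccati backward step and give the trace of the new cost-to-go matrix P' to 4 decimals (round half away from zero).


62.2098

BᵀP = [-72.0000 36.0000]
S = R + BᵀPB = [3/2] + [288.0000] = [289.5000]
BᵀPA = [0.0000 -108.0000]
K = S⁻¹·BᵀPA = [0.0000 -0.3731]
A−BK = [1.0000 1.5078; 2.0000 3.0000]
AᵀP(A−BK) = [18.0000 27.0000; 27.0000 40.7098]
P' = Q + AᵀP(A−BK) = [21.2500 27.7500; 27.7500 40.9598]
tr(P') = 62.2098


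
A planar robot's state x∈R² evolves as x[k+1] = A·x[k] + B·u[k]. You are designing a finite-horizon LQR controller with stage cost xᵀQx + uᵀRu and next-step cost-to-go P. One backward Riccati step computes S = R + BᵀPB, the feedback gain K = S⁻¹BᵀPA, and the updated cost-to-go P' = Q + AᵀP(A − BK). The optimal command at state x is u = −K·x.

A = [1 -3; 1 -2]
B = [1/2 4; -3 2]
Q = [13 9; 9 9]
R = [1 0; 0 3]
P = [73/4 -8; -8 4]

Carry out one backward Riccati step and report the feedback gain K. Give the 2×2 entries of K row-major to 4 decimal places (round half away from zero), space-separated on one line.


BᵀP = [33.1250 -16.0000; 57.0000 -24.0000]
S = R + BᵀPB = [1 0; 0 3] + [64.5625 100.5000; 100.5000 180.0000] = [65.5625 100.5000; 100.5000 183.0000]
BᵀPA = [17.1250 -67.3750; 33.0000 -123.0000]
K = S⁻¹·BᵀPA = [-0.0962 0.0168; 0.2332 -0.6814]
A−BK = [0.1154 -0.2830; 0.2449 -0.5869]
AᵀP(A−BK) = [0.2031 -0.5529; -0.5529 1.5749]
P' = Q + AᵀP(A−BK) = [13.2031 8.4471; 8.4471 10.5749]
tr(P') = 23.7781

-0.0962 0.0168 0.2332 -0.6814


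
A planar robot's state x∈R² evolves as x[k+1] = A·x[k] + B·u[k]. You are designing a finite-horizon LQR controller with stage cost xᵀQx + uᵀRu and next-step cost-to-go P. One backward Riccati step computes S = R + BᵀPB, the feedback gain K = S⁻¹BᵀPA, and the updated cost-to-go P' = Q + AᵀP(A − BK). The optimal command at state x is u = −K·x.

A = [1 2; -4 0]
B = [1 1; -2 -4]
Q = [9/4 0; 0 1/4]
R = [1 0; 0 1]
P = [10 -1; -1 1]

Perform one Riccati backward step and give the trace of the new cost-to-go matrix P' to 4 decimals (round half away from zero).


BᵀP = [12.0000 -3.0000; 14.0000 -5.0000]
S = R + BᵀPB = [1 0; 0 1] + [18.0000 24.0000; 24.0000 34.0000] = [19.0000 24.0000; 24.0000 35.0000]
BᵀPA = [24.0000 24.0000; 34.0000 28.0000]
K = S⁻¹·BᵀPA = [0.2697 1.8876; 0.7865 -0.4944]
A−BK = [-0.0562 0.6067; -0.3146 1.7978]
AᵀP(A−BK) = [0.7865 -0.4944; -0.4944 8.5393]
P' = Q + AᵀP(A−BK) = [3.0365 -0.4944; -0.4944 8.7893]
tr(P') = 11.8258

11.8258


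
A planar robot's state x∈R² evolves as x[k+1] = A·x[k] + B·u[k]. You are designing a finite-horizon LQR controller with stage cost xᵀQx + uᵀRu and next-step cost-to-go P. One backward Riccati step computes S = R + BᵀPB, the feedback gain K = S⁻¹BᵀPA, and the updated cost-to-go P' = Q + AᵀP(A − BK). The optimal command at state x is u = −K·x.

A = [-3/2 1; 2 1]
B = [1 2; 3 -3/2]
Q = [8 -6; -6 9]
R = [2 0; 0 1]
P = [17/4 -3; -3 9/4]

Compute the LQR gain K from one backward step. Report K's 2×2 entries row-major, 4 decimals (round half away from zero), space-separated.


0.1830 0.1145 -0.8641 0.1304

BᵀP = [-4.7500 3.7500; 13.0000 -9.3750]
S = R + BᵀPB = [2 0; 0 1] + [6.5000 -15.1250; -15.1250 40.0625] = [8.5000 -15.1250; -15.1250 41.0625]
BᵀPA = [14.6250 -1.0000; -38.2500 3.6250]
K = S⁻¹·BᵀPA = [0.1830 0.1145; -0.8641 0.1304]
A−BK = [0.0452 0.6247; 0.1549 0.8523]
AᵀP(A−BK) = [0.8343 -0.0596; -0.0596 0.1416]
P' = Q + AᵀP(A−BK) = [8.8343 -6.0596; -6.0596 9.1416]
tr(P') = 17.9759


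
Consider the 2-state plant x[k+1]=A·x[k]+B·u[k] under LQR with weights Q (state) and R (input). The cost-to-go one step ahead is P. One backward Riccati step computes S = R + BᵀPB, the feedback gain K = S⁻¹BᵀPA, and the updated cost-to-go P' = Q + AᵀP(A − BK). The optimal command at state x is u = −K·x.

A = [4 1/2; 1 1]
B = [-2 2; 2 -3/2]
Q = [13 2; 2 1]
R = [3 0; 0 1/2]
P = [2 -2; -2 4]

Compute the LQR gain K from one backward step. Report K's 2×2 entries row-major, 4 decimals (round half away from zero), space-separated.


0.1956 0.1333 0.8356 -0.0667

BᵀP = [-8.0000 12.0000; 7.0000 -10.0000]
S = R + BᵀPB = [3 0; 0 1/2] + [40.0000 -34.0000; -34.0000 29.0000] = [43.0000 -34.0000; -34.0000 29.5000]
BᵀPA = [-20.0000 8.0000; 18.0000 -6.5000]
K = S⁻¹·BᵀPA = [0.1956 0.1333; 0.8356 -0.0667]
A−BK = [2.7200 0.9000; 1.8622 0.6333]
AᵀP(A−BK) = [8.8711 2.8667; 2.8667 1.0000]
P' = Q + AᵀP(A−BK) = [21.8711 4.8667; 4.8667 2.0000]
tr(P') = 23.8711


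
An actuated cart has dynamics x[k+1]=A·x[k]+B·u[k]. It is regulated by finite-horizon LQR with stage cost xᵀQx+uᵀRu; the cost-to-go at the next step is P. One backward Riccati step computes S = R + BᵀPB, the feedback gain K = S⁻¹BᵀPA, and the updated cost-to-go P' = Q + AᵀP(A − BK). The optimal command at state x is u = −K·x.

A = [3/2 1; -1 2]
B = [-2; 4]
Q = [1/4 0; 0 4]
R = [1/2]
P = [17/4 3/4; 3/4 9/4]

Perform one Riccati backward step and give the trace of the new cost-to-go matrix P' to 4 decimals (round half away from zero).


21.9104

BᵀP = [-5.5000 7.5000]
S = R + BᵀPB = [1/2] + [41.0000] = [41.5000]
BᵀPA = [-15.7500 9.5000]
K = S⁻¹·BᵀPA = [-0.3795 0.2289]
A−BK = [0.7410 1.4578; 0.5181 1.0843]
AᵀP(A−BK) = [3.5851 6.9804; 6.9804 14.0753]
P' = Q + AᵀP(A−BK) = [3.8351 6.9804; 6.9804 18.0753]
tr(P') = 21.9104


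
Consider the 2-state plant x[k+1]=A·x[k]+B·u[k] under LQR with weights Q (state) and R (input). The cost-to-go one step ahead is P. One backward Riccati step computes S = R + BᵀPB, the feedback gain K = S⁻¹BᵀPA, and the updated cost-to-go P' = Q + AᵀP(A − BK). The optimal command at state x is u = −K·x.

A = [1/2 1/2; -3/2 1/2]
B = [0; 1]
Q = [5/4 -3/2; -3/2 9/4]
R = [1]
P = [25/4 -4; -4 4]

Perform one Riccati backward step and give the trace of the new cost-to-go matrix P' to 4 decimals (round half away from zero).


7.8250

BᵀP = [-4.0000 4.0000]
S = R + BᵀPB = [1] + [4.0000] = [5.0000]
BᵀPA = [-8.0000 0.0000]
K = S⁻¹·BᵀPA = [-1.6000 0.0000]
A−BK = [0.5000 0.5000; 0.1000 0.5000]
AᵀP(A−BK) = [3.7625 0.5625; 0.5625 0.5625]
P' = Q + AᵀP(A−BK) = [5.0125 -0.9375; -0.9375 2.8125]
tr(P') = 7.8250
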